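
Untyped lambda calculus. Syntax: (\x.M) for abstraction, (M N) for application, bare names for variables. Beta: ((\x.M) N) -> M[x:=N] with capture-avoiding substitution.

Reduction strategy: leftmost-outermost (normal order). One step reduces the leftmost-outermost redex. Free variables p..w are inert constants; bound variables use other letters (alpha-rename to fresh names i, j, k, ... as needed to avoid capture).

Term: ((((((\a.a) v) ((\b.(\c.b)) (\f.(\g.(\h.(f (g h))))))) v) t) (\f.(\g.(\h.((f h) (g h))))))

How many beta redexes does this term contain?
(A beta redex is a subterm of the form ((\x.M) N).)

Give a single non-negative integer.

Answer: 2

Derivation:
Term: ((((((\a.a) v) ((\b.(\c.b)) (\f.(\g.(\h.(f (g h))))))) v) t) (\f.(\g.(\h.((f h) (g h))))))
  Redex: ((\a.a) v)
  Redex: ((\b.(\c.b)) (\f.(\g.(\h.(f (g h))))))
Total redexes: 2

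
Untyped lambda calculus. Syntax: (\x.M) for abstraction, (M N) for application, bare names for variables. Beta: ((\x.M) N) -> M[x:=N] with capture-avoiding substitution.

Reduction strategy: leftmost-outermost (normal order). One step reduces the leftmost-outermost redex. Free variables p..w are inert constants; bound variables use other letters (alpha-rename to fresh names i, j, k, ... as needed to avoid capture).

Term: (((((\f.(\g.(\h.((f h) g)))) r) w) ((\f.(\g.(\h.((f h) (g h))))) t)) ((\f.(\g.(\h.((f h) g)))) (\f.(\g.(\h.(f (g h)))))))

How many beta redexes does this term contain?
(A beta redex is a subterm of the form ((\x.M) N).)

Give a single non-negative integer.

Answer: 3

Derivation:
Term: (((((\f.(\g.(\h.((f h) g)))) r) w) ((\f.(\g.(\h.((f h) (g h))))) t)) ((\f.(\g.(\h.((f h) g)))) (\f.(\g.(\h.(f (g h)))))))
  Redex: ((\f.(\g.(\h.((f h) g)))) r)
  Redex: ((\f.(\g.(\h.((f h) (g h))))) t)
  Redex: ((\f.(\g.(\h.((f h) g)))) (\f.(\g.(\h.(f (g h))))))
Total redexes: 3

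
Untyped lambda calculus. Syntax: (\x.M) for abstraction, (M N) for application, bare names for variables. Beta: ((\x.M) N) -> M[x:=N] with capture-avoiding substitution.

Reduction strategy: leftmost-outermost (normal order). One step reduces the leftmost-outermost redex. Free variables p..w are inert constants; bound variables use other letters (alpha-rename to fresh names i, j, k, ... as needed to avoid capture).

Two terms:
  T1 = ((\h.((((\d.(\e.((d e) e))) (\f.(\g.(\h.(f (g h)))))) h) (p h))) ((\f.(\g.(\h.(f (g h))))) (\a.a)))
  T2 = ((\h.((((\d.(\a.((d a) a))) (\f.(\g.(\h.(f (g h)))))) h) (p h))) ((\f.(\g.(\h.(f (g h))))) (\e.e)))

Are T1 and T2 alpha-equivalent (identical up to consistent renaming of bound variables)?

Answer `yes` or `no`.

Answer: yes

Derivation:
Term 1: ((\h.((((\d.(\e.((d e) e))) (\f.(\g.(\h.(f (g h)))))) h) (p h))) ((\f.(\g.(\h.(f (g h))))) (\a.a)))
Term 2: ((\h.((((\d.(\a.((d a) a))) (\f.(\g.(\h.(f (g h)))))) h) (p h))) ((\f.(\g.(\h.(f (g h))))) (\e.e)))
Alpha-equivalence: compare structure up to binder renaming.
Result: True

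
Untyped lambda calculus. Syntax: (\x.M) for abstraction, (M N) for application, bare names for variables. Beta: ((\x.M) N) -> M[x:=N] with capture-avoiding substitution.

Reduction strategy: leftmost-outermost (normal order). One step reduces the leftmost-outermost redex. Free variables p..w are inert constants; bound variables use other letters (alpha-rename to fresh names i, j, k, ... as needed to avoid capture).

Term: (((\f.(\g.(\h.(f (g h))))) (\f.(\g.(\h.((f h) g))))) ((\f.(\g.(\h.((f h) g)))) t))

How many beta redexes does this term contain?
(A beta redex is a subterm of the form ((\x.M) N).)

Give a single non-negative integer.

Term: (((\f.(\g.(\h.(f (g h))))) (\f.(\g.(\h.((f h) g))))) ((\f.(\g.(\h.((f h) g)))) t))
  Redex: ((\f.(\g.(\h.(f (g h))))) (\f.(\g.(\h.((f h) g)))))
  Redex: ((\f.(\g.(\h.((f h) g)))) t)
Total redexes: 2

Answer: 2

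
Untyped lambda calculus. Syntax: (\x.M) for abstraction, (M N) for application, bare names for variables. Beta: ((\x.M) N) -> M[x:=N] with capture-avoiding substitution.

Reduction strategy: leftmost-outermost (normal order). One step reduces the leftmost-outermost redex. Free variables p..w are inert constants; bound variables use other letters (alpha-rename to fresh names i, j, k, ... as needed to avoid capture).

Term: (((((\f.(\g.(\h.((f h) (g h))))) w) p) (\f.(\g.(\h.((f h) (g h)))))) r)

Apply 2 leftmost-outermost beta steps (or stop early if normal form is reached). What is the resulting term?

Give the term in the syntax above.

Step 0: (((((\f.(\g.(\h.((f h) (g h))))) w) p) (\f.(\g.(\h.((f h) (g h)))))) r)
Step 1: ((((\g.(\h.((w h) (g h)))) p) (\f.(\g.(\h.((f h) (g h)))))) r)
Step 2: (((\h.((w h) (p h))) (\f.(\g.(\h.((f h) (g h)))))) r)

Answer: (((\h.((w h) (p h))) (\f.(\g.(\h.((f h) (g h)))))) r)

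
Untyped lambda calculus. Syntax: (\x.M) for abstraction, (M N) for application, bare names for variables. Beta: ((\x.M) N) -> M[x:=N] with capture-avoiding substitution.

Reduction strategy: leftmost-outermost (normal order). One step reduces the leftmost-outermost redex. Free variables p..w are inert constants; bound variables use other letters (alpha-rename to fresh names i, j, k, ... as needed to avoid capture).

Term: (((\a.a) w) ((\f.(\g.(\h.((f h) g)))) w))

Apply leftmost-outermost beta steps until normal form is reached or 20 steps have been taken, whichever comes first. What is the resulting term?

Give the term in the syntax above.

Step 0: (((\a.a) w) ((\f.(\g.(\h.((f h) g)))) w))
Step 1: (w ((\f.(\g.(\h.((f h) g)))) w))
Step 2: (w (\g.(\h.((w h) g))))

Answer: (w (\g.(\h.((w h) g))))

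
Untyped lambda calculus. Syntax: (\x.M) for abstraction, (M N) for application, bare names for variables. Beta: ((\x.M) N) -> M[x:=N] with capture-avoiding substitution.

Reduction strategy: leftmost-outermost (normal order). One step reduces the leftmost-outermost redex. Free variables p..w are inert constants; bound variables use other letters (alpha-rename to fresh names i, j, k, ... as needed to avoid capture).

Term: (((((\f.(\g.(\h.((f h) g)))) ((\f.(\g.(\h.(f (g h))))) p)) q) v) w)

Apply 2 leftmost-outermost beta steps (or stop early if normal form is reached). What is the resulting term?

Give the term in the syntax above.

Step 0: (((((\f.(\g.(\h.((f h) g)))) ((\f.(\g.(\h.(f (g h))))) p)) q) v) w)
Step 1: ((((\g.(\h.((((\f.(\g.(\h.(f (g h))))) p) h) g))) q) v) w)
Step 2: (((\h.((((\f.(\g.(\h.(f (g h))))) p) h) q)) v) w)

Answer: (((\h.((((\f.(\g.(\h.(f (g h))))) p) h) q)) v) w)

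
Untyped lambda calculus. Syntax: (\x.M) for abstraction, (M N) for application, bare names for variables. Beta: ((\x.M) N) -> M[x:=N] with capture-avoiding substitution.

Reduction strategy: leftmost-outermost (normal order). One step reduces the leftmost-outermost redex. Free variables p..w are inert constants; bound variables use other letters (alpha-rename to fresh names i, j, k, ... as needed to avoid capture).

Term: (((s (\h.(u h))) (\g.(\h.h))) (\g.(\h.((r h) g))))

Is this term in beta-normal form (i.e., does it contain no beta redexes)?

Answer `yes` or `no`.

Term: (((s (\h.(u h))) (\g.(\h.h))) (\g.(\h.((r h) g))))
No beta redexes found.

Answer: yes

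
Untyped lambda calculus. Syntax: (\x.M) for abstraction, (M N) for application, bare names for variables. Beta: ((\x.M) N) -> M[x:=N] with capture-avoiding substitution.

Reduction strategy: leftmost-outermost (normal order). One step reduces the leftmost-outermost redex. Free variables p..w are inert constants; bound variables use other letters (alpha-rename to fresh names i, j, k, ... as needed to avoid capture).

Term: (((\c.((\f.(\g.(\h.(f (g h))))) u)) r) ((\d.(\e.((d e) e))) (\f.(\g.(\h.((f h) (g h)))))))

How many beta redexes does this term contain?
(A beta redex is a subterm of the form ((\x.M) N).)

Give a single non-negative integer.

Term: (((\c.((\f.(\g.(\h.(f (g h))))) u)) r) ((\d.(\e.((d e) e))) (\f.(\g.(\h.((f h) (g h)))))))
  Redex: ((\c.((\f.(\g.(\h.(f (g h))))) u)) r)
  Redex: ((\f.(\g.(\h.(f (g h))))) u)
  Redex: ((\d.(\e.((d e) e))) (\f.(\g.(\h.((f h) (g h))))))
Total redexes: 3

Answer: 3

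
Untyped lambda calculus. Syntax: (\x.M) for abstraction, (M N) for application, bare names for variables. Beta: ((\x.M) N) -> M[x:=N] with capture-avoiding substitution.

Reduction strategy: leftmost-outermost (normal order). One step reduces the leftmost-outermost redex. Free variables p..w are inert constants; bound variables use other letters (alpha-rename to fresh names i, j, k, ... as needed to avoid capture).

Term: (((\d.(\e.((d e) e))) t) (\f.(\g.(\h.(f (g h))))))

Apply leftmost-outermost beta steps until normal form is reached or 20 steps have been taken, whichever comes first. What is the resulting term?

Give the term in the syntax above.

Step 0: (((\d.(\e.((d e) e))) t) (\f.(\g.(\h.(f (g h))))))
Step 1: ((\e.((t e) e)) (\f.(\g.(\h.(f (g h))))))
Step 2: ((t (\f.(\g.(\h.(f (g h)))))) (\f.(\g.(\h.(f (g h))))))

Answer: ((t (\f.(\g.(\h.(f (g h)))))) (\f.(\g.(\h.(f (g h))))))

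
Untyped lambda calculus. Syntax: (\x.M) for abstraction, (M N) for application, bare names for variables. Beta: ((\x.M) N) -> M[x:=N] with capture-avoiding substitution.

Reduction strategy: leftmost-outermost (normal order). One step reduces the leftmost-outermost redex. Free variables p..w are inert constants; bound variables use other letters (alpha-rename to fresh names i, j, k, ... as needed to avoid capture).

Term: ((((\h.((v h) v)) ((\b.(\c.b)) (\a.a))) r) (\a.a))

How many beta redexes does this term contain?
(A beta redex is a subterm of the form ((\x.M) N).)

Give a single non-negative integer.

Term: ((((\h.((v h) v)) ((\b.(\c.b)) (\a.a))) r) (\a.a))
  Redex: ((\h.((v h) v)) ((\b.(\c.b)) (\a.a)))
  Redex: ((\b.(\c.b)) (\a.a))
Total redexes: 2

Answer: 2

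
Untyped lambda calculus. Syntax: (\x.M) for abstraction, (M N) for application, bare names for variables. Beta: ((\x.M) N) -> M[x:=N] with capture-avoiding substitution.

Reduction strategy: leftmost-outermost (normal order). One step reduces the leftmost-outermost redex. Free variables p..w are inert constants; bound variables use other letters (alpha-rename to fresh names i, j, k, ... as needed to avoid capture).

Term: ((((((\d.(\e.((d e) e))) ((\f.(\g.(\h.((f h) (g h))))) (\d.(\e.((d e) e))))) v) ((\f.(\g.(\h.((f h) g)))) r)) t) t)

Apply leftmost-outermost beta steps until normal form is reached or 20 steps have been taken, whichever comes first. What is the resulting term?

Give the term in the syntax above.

Answer: (((((v (v v)) (v v)) (\g.(\h.((r h) g)))) t) t)

Derivation:
Step 0: ((((((\d.(\e.((d e) e))) ((\f.(\g.(\h.((f h) (g h))))) (\d.(\e.((d e) e))))) v) ((\f.(\g.(\h.((f h) g)))) r)) t) t)
Step 1: (((((\e.((((\f.(\g.(\h.((f h) (g h))))) (\d.(\e.((d e) e)))) e) e)) v) ((\f.(\g.(\h.((f h) g)))) r)) t) t)
Step 2: (((((((\f.(\g.(\h.((f h) (g h))))) (\d.(\e.((d e) e)))) v) v) ((\f.(\g.(\h.((f h) g)))) r)) t) t)
Step 3: ((((((\g.(\h.(((\d.(\e.((d e) e))) h) (g h)))) v) v) ((\f.(\g.(\h.((f h) g)))) r)) t) t)
Step 4: (((((\h.(((\d.(\e.((d e) e))) h) (v h))) v) ((\f.(\g.(\h.((f h) g)))) r)) t) t)
Step 5: ((((((\d.(\e.((d e) e))) v) (v v)) ((\f.(\g.(\h.((f h) g)))) r)) t) t)
Step 6: (((((\e.((v e) e)) (v v)) ((\f.(\g.(\h.((f h) g)))) r)) t) t)
Step 7: (((((v (v v)) (v v)) ((\f.(\g.(\h.((f h) g)))) r)) t) t)
Step 8: (((((v (v v)) (v v)) (\g.(\h.((r h) g)))) t) t)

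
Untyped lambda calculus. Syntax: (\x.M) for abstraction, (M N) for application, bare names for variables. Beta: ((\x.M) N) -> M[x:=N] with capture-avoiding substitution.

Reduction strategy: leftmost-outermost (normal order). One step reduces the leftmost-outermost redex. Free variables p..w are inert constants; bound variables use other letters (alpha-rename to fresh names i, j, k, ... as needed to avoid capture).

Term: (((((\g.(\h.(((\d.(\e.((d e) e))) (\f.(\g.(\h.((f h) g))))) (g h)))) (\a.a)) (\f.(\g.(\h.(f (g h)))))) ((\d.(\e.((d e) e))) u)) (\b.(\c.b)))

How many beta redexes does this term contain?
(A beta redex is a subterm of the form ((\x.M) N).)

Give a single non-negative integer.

Term: (((((\g.(\h.(((\d.(\e.((d e) e))) (\f.(\g.(\h.((f h) g))))) (g h)))) (\a.a)) (\f.(\g.(\h.(f (g h)))))) ((\d.(\e.((d e) e))) u)) (\b.(\c.b)))
  Redex: ((\g.(\h.(((\d.(\e.((d e) e))) (\f.(\g.(\h.((f h) g))))) (g h)))) (\a.a))
  Redex: ((\d.(\e.((d e) e))) (\f.(\g.(\h.((f h) g)))))
  Redex: ((\d.(\e.((d e) e))) u)
Total redexes: 3

Answer: 3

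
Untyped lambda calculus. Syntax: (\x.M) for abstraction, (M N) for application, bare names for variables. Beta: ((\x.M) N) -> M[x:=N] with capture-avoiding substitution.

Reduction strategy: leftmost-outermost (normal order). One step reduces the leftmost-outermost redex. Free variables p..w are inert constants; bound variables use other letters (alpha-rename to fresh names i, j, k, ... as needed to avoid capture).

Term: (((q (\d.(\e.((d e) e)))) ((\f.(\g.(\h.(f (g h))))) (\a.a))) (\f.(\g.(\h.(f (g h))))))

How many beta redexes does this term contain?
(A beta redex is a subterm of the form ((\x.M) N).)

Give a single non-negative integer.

Answer: 1

Derivation:
Term: (((q (\d.(\e.((d e) e)))) ((\f.(\g.(\h.(f (g h))))) (\a.a))) (\f.(\g.(\h.(f (g h))))))
  Redex: ((\f.(\g.(\h.(f (g h))))) (\a.a))
Total redexes: 1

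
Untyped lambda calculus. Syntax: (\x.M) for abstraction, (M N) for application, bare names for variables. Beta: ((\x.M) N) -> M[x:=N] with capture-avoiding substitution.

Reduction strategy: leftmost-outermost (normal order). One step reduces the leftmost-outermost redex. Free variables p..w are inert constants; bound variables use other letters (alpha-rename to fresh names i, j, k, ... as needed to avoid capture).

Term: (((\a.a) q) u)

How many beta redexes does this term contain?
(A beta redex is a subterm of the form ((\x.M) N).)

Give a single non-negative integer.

Term: (((\a.a) q) u)
  Redex: ((\a.a) q)
Total redexes: 1

Answer: 1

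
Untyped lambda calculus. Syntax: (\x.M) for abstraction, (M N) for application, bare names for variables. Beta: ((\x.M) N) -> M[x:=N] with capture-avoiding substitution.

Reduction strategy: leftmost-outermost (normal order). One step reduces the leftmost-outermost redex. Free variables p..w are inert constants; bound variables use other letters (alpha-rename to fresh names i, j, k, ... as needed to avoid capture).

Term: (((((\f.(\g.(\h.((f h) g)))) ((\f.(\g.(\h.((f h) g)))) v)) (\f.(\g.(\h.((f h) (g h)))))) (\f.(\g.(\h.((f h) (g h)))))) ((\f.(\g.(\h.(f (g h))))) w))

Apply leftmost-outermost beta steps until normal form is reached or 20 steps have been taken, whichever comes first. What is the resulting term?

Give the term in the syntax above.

Step 0: (((((\f.(\g.(\h.((f h) g)))) ((\f.(\g.(\h.((f h) g)))) v)) (\f.(\g.(\h.((f h) (g h)))))) (\f.(\g.(\h.((f h) (g h)))))) ((\f.(\g.(\h.(f (g h))))) w))
Step 1: ((((\g.(\h.((((\f.(\g.(\h.((f h) g)))) v) h) g))) (\f.(\g.(\h.((f h) (g h)))))) (\f.(\g.(\h.((f h) (g h)))))) ((\f.(\g.(\h.(f (g h))))) w))
Step 2: (((\h.((((\f.(\g.(\h.((f h) g)))) v) h) (\f.(\g.(\h.((f h) (g h))))))) (\f.(\g.(\h.((f h) (g h)))))) ((\f.(\g.(\h.(f (g h))))) w))
Step 3: (((((\f.(\g.(\h.((f h) g)))) v) (\f.(\g.(\h.((f h) (g h)))))) (\f.(\g.(\h.((f h) (g h)))))) ((\f.(\g.(\h.(f (g h))))) w))
Step 4: ((((\g.(\h.((v h) g))) (\f.(\g.(\h.((f h) (g h)))))) (\f.(\g.(\h.((f h) (g h)))))) ((\f.(\g.(\h.(f (g h))))) w))
Step 5: (((\h.((v h) (\f.(\g.(\h.((f h) (g h))))))) (\f.(\g.(\h.((f h) (g h)))))) ((\f.(\g.(\h.(f (g h))))) w))
Step 6: (((v (\f.(\g.(\h.((f h) (g h)))))) (\f.(\g.(\h.((f h) (g h)))))) ((\f.(\g.(\h.(f (g h))))) w))
Step 7: (((v (\f.(\g.(\h.((f h) (g h)))))) (\f.(\g.(\h.((f h) (g h)))))) (\g.(\h.(w (g h)))))

Answer: (((v (\f.(\g.(\h.((f h) (g h)))))) (\f.(\g.(\h.((f h) (g h)))))) (\g.(\h.(w (g h)))))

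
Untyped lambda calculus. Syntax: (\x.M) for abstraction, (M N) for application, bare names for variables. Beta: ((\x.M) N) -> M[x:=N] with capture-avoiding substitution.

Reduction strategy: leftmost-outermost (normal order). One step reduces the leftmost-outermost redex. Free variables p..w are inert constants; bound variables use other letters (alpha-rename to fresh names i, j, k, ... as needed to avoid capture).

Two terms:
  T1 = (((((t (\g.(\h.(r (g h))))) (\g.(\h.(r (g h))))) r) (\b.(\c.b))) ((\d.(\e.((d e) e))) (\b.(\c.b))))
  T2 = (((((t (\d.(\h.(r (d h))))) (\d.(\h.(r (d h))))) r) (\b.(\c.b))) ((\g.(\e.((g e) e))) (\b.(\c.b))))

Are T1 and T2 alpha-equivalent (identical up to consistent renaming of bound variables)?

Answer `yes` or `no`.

Answer: yes

Derivation:
Term 1: (((((t (\g.(\h.(r (g h))))) (\g.(\h.(r (g h))))) r) (\b.(\c.b))) ((\d.(\e.((d e) e))) (\b.(\c.b))))
Term 2: (((((t (\d.(\h.(r (d h))))) (\d.(\h.(r (d h))))) r) (\b.(\c.b))) ((\g.(\e.((g e) e))) (\b.(\c.b))))
Alpha-equivalence: compare structure up to binder renaming.
Result: True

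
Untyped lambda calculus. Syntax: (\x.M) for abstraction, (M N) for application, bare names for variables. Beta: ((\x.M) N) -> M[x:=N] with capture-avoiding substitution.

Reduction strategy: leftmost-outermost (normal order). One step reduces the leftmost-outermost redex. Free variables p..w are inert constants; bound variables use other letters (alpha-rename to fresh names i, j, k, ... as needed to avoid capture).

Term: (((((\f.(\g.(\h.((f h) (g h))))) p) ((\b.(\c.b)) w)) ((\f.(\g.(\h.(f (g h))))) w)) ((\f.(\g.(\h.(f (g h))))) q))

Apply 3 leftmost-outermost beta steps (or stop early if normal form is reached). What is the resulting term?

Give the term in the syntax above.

Step 0: (((((\f.(\g.(\h.((f h) (g h))))) p) ((\b.(\c.b)) w)) ((\f.(\g.(\h.(f (g h))))) w)) ((\f.(\g.(\h.(f (g h))))) q))
Step 1: ((((\g.(\h.((p h) (g h)))) ((\b.(\c.b)) w)) ((\f.(\g.(\h.(f (g h))))) w)) ((\f.(\g.(\h.(f (g h))))) q))
Step 2: (((\h.((p h) (((\b.(\c.b)) w) h))) ((\f.(\g.(\h.(f (g h))))) w)) ((\f.(\g.(\h.(f (g h))))) q))
Step 3: (((p ((\f.(\g.(\h.(f (g h))))) w)) (((\b.(\c.b)) w) ((\f.(\g.(\h.(f (g h))))) w))) ((\f.(\g.(\h.(f (g h))))) q))

Answer: (((p ((\f.(\g.(\h.(f (g h))))) w)) (((\b.(\c.b)) w) ((\f.(\g.(\h.(f (g h))))) w))) ((\f.(\g.(\h.(f (g h))))) q))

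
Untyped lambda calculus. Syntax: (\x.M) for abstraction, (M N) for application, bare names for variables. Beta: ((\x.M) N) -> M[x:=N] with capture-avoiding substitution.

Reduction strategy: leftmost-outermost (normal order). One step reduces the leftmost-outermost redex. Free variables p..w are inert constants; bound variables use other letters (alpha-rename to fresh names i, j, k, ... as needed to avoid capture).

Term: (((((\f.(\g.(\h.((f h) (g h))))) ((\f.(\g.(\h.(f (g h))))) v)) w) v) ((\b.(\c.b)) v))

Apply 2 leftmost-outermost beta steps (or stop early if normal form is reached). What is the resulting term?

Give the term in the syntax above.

Step 0: (((((\f.(\g.(\h.((f h) (g h))))) ((\f.(\g.(\h.(f (g h))))) v)) w) v) ((\b.(\c.b)) v))
Step 1: ((((\g.(\h.((((\f.(\g.(\h.(f (g h))))) v) h) (g h)))) w) v) ((\b.(\c.b)) v))
Step 2: (((\h.((((\f.(\g.(\h.(f (g h))))) v) h) (w h))) v) ((\b.(\c.b)) v))

Answer: (((\h.((((\f.(\g.(\h.(f (g h))))) v) h) (w h))) v) ((\b.(\c.b)) v))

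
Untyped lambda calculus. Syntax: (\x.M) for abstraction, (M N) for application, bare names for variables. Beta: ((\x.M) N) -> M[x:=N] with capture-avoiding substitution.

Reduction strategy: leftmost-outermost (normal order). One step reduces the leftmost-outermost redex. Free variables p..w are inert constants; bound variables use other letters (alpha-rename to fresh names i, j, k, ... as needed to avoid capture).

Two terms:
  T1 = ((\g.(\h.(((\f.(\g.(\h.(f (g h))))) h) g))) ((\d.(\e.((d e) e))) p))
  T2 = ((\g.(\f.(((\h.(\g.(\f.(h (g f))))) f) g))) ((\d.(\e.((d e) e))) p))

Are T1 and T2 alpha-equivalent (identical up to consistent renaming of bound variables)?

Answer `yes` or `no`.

Answer: yes

Derivation:
Term 1: ((\g.(\h.(((\f.(\g.(\h.(f (g h))))) h) g))) ((\d.(\e.((d e) e))) p))
Term 2: ((\g.(\f.(((\h.(\g.(\f.(h (g f))))) f) g))) ((\d.(\e.((d e) e))) p))
Alpha-equivalence: compare structure up to binder renaming.
Result: True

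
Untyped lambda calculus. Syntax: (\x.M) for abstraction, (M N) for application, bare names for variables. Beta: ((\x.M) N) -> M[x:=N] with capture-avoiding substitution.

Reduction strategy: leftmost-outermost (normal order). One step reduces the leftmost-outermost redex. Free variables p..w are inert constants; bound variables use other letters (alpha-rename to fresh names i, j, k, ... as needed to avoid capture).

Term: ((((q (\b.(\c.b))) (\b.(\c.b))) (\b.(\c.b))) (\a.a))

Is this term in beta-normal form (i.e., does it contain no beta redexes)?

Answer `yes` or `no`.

Term: ((((q (\b.(\c.b))) (\b.(\c.b))) (\b.(\c.b))) (\a.a))
No beta redexes found.

Answer: yes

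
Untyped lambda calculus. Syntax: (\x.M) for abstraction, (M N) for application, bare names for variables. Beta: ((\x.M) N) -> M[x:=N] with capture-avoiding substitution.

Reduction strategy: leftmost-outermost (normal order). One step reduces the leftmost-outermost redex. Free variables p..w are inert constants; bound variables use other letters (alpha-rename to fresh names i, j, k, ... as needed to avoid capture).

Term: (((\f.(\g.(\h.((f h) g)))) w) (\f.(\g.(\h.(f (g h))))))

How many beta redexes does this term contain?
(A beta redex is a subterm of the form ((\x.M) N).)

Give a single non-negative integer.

Answer: 1

Derivation:
Term: (((\f.(\g.(\h.((f h) g)))) w) (\f.(\g.(\h.(f (g h))))))
  Redex: ((\f.(\g.(\h.((f h) g)))) w)
Total redexes: 1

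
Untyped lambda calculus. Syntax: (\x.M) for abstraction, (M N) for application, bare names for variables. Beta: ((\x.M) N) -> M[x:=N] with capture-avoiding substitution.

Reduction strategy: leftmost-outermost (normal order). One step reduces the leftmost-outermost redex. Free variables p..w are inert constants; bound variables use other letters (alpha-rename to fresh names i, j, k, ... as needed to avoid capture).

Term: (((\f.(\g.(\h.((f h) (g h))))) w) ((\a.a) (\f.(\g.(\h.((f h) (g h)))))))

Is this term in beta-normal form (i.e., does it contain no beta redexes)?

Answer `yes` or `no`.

Term: (((\f.(\g.(\h.((f h) (g h))))) w) ((\a.a) (\f.(\g.(\h.((f h) (g h)))))))
Found 2 beta redex(es).

Answer: no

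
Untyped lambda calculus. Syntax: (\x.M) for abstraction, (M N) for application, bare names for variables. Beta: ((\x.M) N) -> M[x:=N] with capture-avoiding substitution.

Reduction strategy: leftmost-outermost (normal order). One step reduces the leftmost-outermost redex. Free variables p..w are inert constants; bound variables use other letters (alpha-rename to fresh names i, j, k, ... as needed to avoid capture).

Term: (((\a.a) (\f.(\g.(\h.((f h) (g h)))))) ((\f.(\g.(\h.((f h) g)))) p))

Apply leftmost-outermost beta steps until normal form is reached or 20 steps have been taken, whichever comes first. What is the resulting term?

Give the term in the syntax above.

Step 0: (((\a.a) (\f.(\g.(\h.((f h) (g h)))))) ((\f.(\g.(\h.((f h) g)))) p))
Step 1: ((\f.(\g.(\h.((f h) (g h))))) ((\f.(\g.(\h.((f h) g)))) p))
Step 2: (\g.(\h.((((\f.(\g.(\h.((f h) g)))) p) h) (g h))))
Step 3: (\g.(\h.(((\g.(\h.((p h) g))) h) (g h))))
Step 4: (\g.(\h.((\i.((p i) h)) (g h))))
Step 5: (\g.(\h.((p (g h)) h)))

Answer: (\g.(\h.((p (g h)) h)))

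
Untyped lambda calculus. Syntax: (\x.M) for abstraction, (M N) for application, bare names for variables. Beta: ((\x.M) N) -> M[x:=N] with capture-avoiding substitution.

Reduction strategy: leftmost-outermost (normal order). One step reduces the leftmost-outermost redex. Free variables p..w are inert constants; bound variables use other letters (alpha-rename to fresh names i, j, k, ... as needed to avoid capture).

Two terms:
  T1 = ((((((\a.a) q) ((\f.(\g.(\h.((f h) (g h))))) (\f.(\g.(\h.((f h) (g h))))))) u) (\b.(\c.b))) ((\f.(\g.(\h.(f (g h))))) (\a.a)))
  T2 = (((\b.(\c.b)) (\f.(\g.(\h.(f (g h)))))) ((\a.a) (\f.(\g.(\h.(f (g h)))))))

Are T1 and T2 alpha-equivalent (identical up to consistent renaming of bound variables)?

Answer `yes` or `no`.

Answer: no

Derivation:
Term 1: ((((((\a.a) q) ((\f.(\g.(\h.((f h) (g h))))) (\f.(\g.(\h.((f h) (g h))))))) u) (\b.(\c.b))) ((\f.(\g.(\h.(f (g h))))) (\a.a)))
Term 2: (((\b.(\c.b)) (\f.(\g.(\h.(f (g h)))))) ((\a.a) (\f.(\g.(\h.(f (g h)))))))
Alpha-equivalence: compare structure up to binder renaming.
Result: False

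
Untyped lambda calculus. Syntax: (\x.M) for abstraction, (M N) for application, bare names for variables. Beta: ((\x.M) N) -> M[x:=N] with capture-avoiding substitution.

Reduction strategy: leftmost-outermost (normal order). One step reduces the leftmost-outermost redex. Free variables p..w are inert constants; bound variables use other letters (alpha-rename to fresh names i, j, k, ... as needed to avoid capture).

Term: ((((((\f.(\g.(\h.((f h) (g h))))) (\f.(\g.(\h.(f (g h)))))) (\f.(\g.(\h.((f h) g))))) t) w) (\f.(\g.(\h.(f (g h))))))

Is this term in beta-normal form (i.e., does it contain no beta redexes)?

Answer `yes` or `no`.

Answer: no

Derivation:
Term: ((((((\f.(\g.(\h.((f h) (g h))))) (\f.(\g.(\h.(f (g h)))))) (\f.(\g.(\h.((f h) g))))) t) w) (\f.(\g.(\h.(f (g h))))))
Found 1 beta redex(es).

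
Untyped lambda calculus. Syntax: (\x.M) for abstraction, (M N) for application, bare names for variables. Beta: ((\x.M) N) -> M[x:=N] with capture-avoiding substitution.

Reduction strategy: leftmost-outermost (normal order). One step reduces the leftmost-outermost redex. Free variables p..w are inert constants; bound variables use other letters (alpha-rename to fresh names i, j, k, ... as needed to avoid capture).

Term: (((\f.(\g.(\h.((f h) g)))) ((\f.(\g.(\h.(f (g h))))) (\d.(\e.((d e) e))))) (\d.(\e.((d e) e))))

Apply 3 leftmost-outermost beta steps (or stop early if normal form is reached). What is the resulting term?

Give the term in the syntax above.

Answer: (\h.(((\g.(\h.((\d.(\e.((d e) e))) (g h)))) h) (\d.(\e.((d e) e)))))

Derivation:
Step 0: (((\f.(\g.(\h.((f h) g)))) ((\f.(\g.(\h.(f (g h))))) (\d.(\e.((d e) e))))) (\d.(\e.((d e) e))))
Step 1: ((\g.(\h.((((\f.(\g.(\h.(f (g h))))) (\d.(\e.((d e) e)))) h) g))) (\d.(\e.((d e) e))))
Step 2: (\h.((((\f.(\g.(\h.(f (g h))))) (\d.(\e.((d e) e)))) h) (\d.(\e.((d e) e)))))
Step 3: (\h.(((\g.(\h.((\d.(\e.((d e) e))) (g h)))) h) (\d.(\e.((d e) e)))))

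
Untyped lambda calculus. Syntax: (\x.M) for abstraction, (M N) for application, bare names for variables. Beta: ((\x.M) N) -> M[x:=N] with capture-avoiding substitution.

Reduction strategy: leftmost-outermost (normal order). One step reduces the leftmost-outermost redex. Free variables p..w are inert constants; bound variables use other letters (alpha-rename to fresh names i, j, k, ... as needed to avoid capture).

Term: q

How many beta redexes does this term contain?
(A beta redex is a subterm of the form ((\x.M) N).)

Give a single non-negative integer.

Term: q
  (no redexes)
Total redexes: 0

Answer: 0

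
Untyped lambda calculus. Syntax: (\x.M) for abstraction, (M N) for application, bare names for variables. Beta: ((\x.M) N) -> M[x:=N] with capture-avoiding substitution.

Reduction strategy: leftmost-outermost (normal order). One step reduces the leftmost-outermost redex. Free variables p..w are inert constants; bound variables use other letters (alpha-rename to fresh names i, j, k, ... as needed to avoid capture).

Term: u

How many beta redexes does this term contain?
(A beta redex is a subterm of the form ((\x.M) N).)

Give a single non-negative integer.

Term: u
  (no redexes)
Total redexes: 0

Answer: 0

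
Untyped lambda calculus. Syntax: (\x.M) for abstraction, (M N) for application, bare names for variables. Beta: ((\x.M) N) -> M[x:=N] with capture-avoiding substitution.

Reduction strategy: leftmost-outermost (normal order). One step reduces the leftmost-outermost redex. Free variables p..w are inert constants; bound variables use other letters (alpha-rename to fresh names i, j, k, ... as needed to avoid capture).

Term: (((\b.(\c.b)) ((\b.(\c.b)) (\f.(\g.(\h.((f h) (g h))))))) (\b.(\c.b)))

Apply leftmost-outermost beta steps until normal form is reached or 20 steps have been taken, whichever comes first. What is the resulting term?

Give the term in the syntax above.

Step 0: (((\b.(\c.b)) ((\b.(\c.b)) (\f.(\g.(\h.((f h) (g h))))))) (\b.(\c.b)))
Step 1: ((\c.((\b.(\c.b)) (\f.(\g.(\h.((f h) (g h))))))) (\b.(\c.b)))
Step 2: ((\b.(\c.b)) (\f.(\g.(\h.((f h) (g h))))))
Step 3: (\c.(\f.(\g.(\h.((f h) (g h))))))

Answer: (\c.(\f.(\g.(\h.((f h) (g h))))))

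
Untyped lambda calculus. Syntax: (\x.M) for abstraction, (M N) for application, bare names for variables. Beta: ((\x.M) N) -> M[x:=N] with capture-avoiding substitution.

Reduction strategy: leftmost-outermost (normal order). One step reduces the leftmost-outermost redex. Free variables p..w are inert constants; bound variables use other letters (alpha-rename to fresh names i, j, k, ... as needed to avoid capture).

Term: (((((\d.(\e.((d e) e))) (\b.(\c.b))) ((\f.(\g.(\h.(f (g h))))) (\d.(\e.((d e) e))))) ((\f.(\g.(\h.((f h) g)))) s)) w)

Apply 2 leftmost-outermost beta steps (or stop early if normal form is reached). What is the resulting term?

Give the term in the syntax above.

Step 0: (((((\d.(\e.((d e) e))) (\b.(\c.b))) ((\f.(\g.(\h.(f (g h))))) (\d.(\e.((d e) e))))) ((\f.(\g.(\h.((f h) g)))) s)) w)
Step 1: ((((\e.(((\b.(\c.b)) e) e)) ((\f.(\g.(\h.(f (g h))))) (\d.(\e.((d e) e))))) ((\f.(\g.(\h.((f h) g)))) s)) w)
Step 2: (((((\b.(\c.b)) ((\f.(\g.(\h.(f (g h))))) (\d.(\e.((d e) e))))) ((\f.(\g.(\h.(f (g h))))) (\d.(\e.((d e) e))))) ((\f.(\g.(\h.((f h) g)))) s)) w)

Answer: (((((\b.(\c.b)) ((\f.(\g.(\h.(f (g h))))) (\d.(\e.((d e) e))))) ((\f.(\g.(\h.(f (g h))))) (\d.(\e.((d e) e))))) ((\f.(\g.(\h.((f h) g)))) s)) w)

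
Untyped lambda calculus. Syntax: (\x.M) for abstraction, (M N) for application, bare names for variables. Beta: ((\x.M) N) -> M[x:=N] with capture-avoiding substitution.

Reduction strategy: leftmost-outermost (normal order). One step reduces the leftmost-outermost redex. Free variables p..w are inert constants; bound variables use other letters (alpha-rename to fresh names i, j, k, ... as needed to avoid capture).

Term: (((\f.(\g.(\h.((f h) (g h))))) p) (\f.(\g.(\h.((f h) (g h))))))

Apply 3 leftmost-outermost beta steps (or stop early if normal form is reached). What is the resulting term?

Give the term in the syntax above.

Answer: (\h.((p h) (\g.(\i.((h i) (g i))))))

Derivation:
Step 0: (((\f.(\g.(\h.((f h) (g h))))) p) (\f.(\g.(\h.((f h) (g h))))))
Step 1: ((\g.(\h.((p h) (g h)))) (\f.(\g.(\h.((f h) (g h))))))
Step 2: (\h.((p h) ((\f.(\g.(\h.((f h) (g h))))) h)))
Step 3: (\h.((p h) (\g.(\i.((h i) (g i))))))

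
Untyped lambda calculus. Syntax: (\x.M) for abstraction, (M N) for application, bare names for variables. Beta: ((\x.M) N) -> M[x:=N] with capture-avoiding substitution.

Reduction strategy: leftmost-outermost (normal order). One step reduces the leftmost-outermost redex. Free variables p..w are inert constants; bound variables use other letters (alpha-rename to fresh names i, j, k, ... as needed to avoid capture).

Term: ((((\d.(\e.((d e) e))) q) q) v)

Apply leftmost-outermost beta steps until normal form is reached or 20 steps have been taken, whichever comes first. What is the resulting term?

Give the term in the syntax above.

Answer: (((q q) q) v)

Derivation:
Step 0: ((((\d.(\e.((d e) e))) q) q) v)
Step 1: (((\e.((q e) e)) q) v)
Step 2: (((q q) q) v)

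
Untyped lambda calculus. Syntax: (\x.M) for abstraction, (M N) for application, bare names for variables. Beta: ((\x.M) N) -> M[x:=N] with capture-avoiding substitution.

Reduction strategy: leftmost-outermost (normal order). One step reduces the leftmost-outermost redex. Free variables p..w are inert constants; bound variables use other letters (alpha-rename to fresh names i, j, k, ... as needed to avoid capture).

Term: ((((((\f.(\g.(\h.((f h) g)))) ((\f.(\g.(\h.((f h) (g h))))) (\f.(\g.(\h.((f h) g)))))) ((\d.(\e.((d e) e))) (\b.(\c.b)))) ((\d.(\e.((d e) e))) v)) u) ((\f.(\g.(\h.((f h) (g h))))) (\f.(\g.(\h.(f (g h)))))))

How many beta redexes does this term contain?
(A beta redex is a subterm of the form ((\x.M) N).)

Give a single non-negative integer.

Answer: 5

Derivation:
Term: ((((((\f.(\g.(\h.((f h) g)))) ((\f.(\g.(\h.((f h) (g h))))) (\f.(\g.(\h.((f h) g)))))) ((\d.(\e.((d e) e))) (\b.(\c.b)))) ((\d.(\e.((d e) e))) v)) u) ((\f.(\g.(\h.((f h) (g h))))) (\f.(\g.(\h.(f (g h)))))))
  Redex: ((\f.(\g.(\h.((f h) g)))) ((\f.(\g.(\h.((f h) (g h))))) (\f.(\g.(\h.((f h) g))))))
  Redex: ((\f.(\g.(\h.((f h) (g h))))) (\f.(\g.(\h.((f h) g)))))
  Redex: ((\d.(\e.((d e) e))) (\b.(\c.b)))
  Redex: ((\d.(\e.((d e) e))) v)
  Redex: ((\f.(\g.(\h.((f h) (g h))))) (\f.(\g.(\h.(f (g h))))))
Total redexes: 5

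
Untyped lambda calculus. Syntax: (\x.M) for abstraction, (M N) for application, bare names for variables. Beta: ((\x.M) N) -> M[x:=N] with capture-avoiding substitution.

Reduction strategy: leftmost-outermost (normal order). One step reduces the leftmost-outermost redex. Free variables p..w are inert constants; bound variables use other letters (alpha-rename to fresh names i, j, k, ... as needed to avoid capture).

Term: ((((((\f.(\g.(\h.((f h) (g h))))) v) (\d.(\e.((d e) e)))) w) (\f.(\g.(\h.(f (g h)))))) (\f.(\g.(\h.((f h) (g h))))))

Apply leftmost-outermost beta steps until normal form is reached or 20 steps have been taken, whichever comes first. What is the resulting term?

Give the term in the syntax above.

Answer: ((((v w) (\e.((w e) e))) (\f.(\g.(\h.(f (g h)))))) (\f.(\g.(\h.((f h) (g h))))))

Derivation:
Step 0: ((((((\f.(\g.(\h.((f h) (g h))))) v) (\d.(\e.((d e) e)))) w) (\f.(\g.(\h.(f (g h)))))) (\f.(\g.(\h.((f h) (g h))))))
Step 1: (((((\g.(\h.((v h) (g h)))) (\d.(\e.((d e) e)))) w) (\f.(\g.(\h.(f (g h)))))) (\f.(\g.(\h.((f h) (g h))))))
Step 2: ((((\h.((v h) ((\d.(\e.((d e) e))) h))) w) (\f.(\g.(\h.(f (g h)))))) (\f.(\g.(\h.((f h) (g h))))))
Step 3: ((((v w) ((\d.(\e.((d e) e))) w)) (\f.(\g.(\h.(f (g h)))))) (\f.(\g.(\h.((f h) (g h))))))
Step 4: ((((v w) (\e.((w e) e))) (\f.(\g.(\h.(f (g h)))))) (\f.(\g.(\h.((f h) (g h))))))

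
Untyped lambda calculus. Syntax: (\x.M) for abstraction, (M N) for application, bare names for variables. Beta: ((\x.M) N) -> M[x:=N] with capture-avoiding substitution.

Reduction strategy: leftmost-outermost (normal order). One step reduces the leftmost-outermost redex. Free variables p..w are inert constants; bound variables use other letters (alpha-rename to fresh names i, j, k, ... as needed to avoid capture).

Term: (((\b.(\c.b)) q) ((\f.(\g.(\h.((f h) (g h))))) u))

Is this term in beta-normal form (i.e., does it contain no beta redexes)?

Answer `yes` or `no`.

Answer: no

Derivation:
Term: (((\b.(\c.b)) q) ((\f.(\g.(\h.((f h) (g h))))) u))
Found 2 beta redex(es).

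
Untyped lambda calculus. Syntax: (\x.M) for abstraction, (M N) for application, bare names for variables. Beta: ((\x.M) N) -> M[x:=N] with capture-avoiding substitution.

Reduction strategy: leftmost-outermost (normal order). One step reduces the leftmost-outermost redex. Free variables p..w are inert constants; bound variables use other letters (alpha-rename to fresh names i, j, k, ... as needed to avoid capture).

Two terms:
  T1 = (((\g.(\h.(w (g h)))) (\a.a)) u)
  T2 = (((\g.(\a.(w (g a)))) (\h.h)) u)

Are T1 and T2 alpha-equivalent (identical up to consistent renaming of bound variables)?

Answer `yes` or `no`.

Answer: yes

Derivation:
Term 1: (((\g.(\h.(w (g h)))) (\a.a)) u)
Term 2: (((\g.(\a.(w (g a)))) (\h.h)) u)
Alpha-equivalence: compare structure up to binder renaming.
Result: True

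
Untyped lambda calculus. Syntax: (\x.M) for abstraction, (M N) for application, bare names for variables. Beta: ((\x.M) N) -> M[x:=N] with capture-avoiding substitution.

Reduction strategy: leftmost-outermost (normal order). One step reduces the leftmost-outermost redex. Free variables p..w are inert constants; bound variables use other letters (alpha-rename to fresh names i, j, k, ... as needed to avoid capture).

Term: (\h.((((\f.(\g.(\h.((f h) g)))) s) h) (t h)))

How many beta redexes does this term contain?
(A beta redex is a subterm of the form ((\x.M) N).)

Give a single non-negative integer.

Term: (\h.((((\f.(\g.(\h.((f h) g)))) s) h) (t h)))
  Redex: ((\f.(\g.(\h.((f h) g)))) s)
Total redexes: 1

Answer: 1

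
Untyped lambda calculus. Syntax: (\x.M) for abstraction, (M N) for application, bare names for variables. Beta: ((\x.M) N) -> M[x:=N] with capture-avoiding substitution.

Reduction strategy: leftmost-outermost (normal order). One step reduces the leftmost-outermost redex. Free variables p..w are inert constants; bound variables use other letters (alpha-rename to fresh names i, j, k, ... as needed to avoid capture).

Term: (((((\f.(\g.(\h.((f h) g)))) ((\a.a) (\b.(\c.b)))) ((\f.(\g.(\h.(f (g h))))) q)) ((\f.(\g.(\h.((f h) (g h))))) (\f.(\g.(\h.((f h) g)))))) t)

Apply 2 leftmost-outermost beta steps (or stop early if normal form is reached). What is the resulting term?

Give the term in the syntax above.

Answer: (((\h.((((\a.a) (\b.(\c.b))) h) ((\f.(\g.(\h.(f (g h))))) q))) ((\f.(\g.(\h.((f h) (g h))))) (\f.(\g.(\h.((f h) g)))))) t)

Derivation:
Step 0: (((((\f.(\g.(\h.((f h) g)))) ((\a.a) (\b.(\c.b)))) ((\f.(\g.(\h.(f (g h))))) q)) ((\f.(\g.(\h.((f h) (g h))))) (\f.(\g.(\h.((f h) g)))))) t)
Step 1: ((((\g.(\h.((((\a.a) (\b.(\c.b))) h) g))) ((\f.(\g.(\h.(f (g h))))) q)) ((\f.(\g.(\h.((f h) (g h))))) (\f.(\g.(\h.((f h) g)))))) t)
Step 2: (((\h.((((\a.a) (\b.(\c.b))) h) ((\f.(\g.(\h.(f (g h))))) q))) ((\f.(\g.(\h.((f h) (g h))))) (\f.(\g.(\h.((f h) g)))))) t)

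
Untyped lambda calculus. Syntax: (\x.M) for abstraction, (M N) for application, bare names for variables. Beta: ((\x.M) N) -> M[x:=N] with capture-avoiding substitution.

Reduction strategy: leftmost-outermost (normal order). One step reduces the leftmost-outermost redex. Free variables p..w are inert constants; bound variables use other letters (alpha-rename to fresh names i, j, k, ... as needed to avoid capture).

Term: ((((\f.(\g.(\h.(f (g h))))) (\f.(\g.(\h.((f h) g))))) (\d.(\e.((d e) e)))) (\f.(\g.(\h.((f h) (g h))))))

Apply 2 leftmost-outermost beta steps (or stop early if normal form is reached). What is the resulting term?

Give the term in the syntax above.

Step 0: ((((\f.(\g.(\h.(f (g h))))) (\f.(\g.(\h.((f h) g))))) (\d.(\e.((d e) e)))) (\f.(\g.(\h.((f h) (g h))))))
Step 1: (((\g.(\h.((\f.(\g.(\h.((f h) g)))) (g h)))) (\d.(\e.((d e) e)))) (\f.(\g.(\h.((f h) (g h))))))
Step 2: ((\h.((\f.(\g.(\h.((f h) g)))) ((\d.(\e.((d e) e))) h))) (\f.(\g.(\h.((f h) (g h))))))

Answer: ((\h.((\f.(\g.(\h.((f h) g)))) ((\d.(\e.((d e) e))) h))) (\f.(\g.(\h.((f h) (g h))))))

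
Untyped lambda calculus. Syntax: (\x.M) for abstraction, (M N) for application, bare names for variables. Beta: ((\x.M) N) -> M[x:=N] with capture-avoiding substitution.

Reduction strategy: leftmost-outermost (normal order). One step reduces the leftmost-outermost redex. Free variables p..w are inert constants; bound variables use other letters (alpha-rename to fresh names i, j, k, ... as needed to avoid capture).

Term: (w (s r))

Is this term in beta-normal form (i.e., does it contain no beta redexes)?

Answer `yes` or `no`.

Term: (w (s r))
No beta redexes found.

Answer: yes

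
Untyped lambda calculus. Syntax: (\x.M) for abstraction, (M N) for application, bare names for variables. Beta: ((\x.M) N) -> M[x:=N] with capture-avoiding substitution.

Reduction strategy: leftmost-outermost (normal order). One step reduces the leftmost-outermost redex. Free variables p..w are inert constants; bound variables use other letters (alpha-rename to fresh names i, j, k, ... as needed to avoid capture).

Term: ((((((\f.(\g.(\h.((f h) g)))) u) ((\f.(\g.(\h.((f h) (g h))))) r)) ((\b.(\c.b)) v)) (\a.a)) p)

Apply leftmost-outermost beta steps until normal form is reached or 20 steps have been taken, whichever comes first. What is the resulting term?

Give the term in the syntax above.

Step 0: ((((((\f.(\g.(\h.((f h) g)))) u) ((\f.(\g.(\h.((f h) (g h))))) r)) ((\b.(\c.b)) v)) (\a.a)) p)
Step 1: (((((\g.(\h.((u h) g))) ((\f.(\g.(\h.((f h) (g h))))) r)) ((\b.(\c.b)) v)) (\a.a)) p)
Step 2: ((((\h.((u h) ((\f.(\g.(\h.((f h) (g h))))) r))) ((\b.(\c.b)) v)) (\a.a)) p)
Step 3: ((((u ((\b.(\c.b)) v)) ((\f.(\g.(\h.((f h) (g h))))) r)) (\a.a)) p)
Step 4: ((((u (\c.v)) ((\f.(\g.(\h.((f h) (g h))))) r)) (\a.a)) p)
Step 5: ((((u (\c.v)) (\g.(\h.((r h) (g h))))) (\a.a)) p)

Answer: ((((u (\c.v)) (\g.(\h.((r h) (g h))))) (\a.a)) p)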